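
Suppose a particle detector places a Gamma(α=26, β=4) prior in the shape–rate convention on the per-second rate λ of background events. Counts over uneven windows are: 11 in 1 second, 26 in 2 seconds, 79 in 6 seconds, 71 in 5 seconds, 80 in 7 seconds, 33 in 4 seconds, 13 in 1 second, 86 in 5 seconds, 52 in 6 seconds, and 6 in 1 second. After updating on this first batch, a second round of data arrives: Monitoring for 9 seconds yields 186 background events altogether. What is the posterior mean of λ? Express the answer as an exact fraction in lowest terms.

223/17

Total count: 11 + 26 + 79 + 71 + 80 + 33 + 13 + 86 + 52 + 6 = 457.
Total exposure: 1 + 2 + 6 + 5 + 7 + 4 + 1 + 5 + 6 + 1 = 38 seconds.
After the first batch: Gamma(26 + 457, 4 + 38) = Gamma(483, 42).
Total count 186 over total exposure 9 seconds.
After the second batch: Gamma(483 + 186, 42 + 9) = Gamma(669, 51).
Posterior mean = α'/β' = 669/51 = 223/17.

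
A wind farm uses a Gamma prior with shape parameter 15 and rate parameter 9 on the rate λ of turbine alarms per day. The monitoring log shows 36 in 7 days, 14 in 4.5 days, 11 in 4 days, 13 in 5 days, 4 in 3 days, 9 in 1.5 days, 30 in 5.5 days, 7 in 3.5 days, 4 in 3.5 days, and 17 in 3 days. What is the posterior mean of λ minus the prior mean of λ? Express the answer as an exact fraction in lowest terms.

Total count: 36 + 14 + 11 + 13 + 4 + 9 + 30 + 7 + 4 + 17 = 145.
Total exposure: 7 + 4.5 + 4 + 5 + 3 + 1.5 + 5.5 + 3.5 + 3.5 + 3 = 40.5 days.
The Gamma prior is conjugate for the Poisson rate, so λ | data ~ Gamma(15+145, 9+40.5) = Gamma(160, 99/2).
Posterior mean = 160/(99/2) = 320/99; prior mean = 15/9 = 5/3. Difference = 320/99 − 5/3 = 155/99.

155/99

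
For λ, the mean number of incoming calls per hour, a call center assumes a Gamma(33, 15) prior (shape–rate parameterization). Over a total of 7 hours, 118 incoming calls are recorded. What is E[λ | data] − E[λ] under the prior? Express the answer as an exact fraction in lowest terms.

513/110

Total count 118 over total exposure 7 hours.
By Gamma–Poisson conjugacy, the posterior is Gamma(α + Σx, β + Σt) = Gamma(33 + 118, 15 + 7) = Gamma(151, 22).
Posterior mean = 151/22 = 151/22; prior mean = 33/15 = 11/5. Difference = 151/22 − 11/5 = 513/110.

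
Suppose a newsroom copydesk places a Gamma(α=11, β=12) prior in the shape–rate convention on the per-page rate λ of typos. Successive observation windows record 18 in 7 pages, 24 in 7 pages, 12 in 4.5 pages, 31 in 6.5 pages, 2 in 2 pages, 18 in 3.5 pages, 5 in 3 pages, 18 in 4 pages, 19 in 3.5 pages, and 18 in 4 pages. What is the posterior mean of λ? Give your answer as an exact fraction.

Total count: 18 + 24 + 12 + 31 + 2 + 18 + 5 + 18 + 19 + 18 = 165.
Total exposure: 7 + 7 + 4.5 + 6.5 + 2 + 3.5 + 3 + 4 + 3.5 + 4 = 45 pages.
The Gamma prior is conjugate for the Poisson rate, so λ | data ~ Gamma(11+165, 12+45) = Gamma(176, 57).
Posterior mean = α'/β' = 176/57.

176/57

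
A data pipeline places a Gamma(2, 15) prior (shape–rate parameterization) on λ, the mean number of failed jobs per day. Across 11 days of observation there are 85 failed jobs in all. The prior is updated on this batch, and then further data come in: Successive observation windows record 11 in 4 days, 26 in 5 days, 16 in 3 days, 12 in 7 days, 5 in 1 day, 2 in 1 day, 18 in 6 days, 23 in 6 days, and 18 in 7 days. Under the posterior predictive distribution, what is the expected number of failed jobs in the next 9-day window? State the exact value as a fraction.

Total count 85 over total exposure 11 days.
After the first batch: Gamma(2 + 85, 15 + 11) = Gamma(87, 26).
Total count: 11 + 26 + 16 + 12 + 5 + 2 + 18 + 23 + 18 = 131.
Total exposure: 4 + 5 + 3 + 7 + 1 + 1 + 6 + 6 + 7 = 40 days.
After the second batch: Gamma(87 + 131, 26 + 40) = Gamma(218, 66).
Predictive mean over a 9-day window = T·E[λ|data] = 9·218/66 = 327/11.

327/11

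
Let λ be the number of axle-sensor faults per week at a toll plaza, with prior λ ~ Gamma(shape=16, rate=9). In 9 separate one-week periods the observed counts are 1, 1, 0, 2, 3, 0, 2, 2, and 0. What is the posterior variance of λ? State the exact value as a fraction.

1/12

Total count: 1 + 1 + 0 + 2 + 3 + 0 + 2 + 2 + 0 = 11.
Total exposure: 9 weeks.
By Gamma–Poisson conjugacy, the posterior is Gamma(α + Σx, β + Σt) = Gamma(16 + 11, 9 + 9) = Gamma(27, 18).
Posterior variance = α'/β'² = 27/324 = 1/12.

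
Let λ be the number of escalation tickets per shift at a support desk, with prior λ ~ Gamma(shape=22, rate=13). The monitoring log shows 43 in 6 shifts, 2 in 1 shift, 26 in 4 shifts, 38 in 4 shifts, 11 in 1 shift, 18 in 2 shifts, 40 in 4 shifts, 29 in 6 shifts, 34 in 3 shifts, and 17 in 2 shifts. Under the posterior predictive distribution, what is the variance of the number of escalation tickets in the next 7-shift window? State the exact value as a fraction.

Total count: 43 + 2 + 26 + 38 + 11 + 18 + 40 + 29 + 34 + 17 = 258.
Total exposure: 6 + 1 + 4 + 4 + 1 + 2 + 4 + 6 + 3 + 2 = 33 shifts.
Conjugate update: add total count to the shape and total exposure to the rate, giving Gamma(280, 46).
The posterior predictive for a window of length T is Negative Binomial with variance T·α'·(β'+T)/β'² = 7·280·53/2116 = 25970/529.

25970/529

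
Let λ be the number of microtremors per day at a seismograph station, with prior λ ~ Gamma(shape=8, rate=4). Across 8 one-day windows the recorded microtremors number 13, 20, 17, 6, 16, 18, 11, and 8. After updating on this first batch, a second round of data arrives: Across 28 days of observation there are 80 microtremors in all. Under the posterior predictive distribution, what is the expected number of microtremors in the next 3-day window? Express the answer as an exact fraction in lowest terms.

Total count: 13 + 20 + 17 + 6 + 16 + 18 + 11 + 8 = 109.
Total exposure: 8 days.
After the first batch: Gamma(8 + 109, 4 + 8) = Gamma(117, 12).
Total count 80 over total exposure 28 days.
After the second batch: Gamma(117 + 80, 12 + 28) = Gamma(197, 40).
Predictive mean over a 3-day window = T·E[λ|data] = 3·197/40 = 591/40.

591/40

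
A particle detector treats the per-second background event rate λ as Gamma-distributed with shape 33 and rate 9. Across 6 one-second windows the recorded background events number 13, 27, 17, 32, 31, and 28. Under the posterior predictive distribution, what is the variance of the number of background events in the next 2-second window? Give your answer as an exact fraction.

6154/225

Total count: 13 + 27 + 17 + 32 + 31 + 28 = 148.
Total exposure: 6 seconds.
The Gamma prior is conjugate for the Poisson rate, so λ | data ~ Gamma(33+148, 9+6) = Gamma(181, 15).
The posterior predictive for a window of length T is Negative Binomial with variance T·α'·(β'+T)/β'² = 2·181·17/225 = 6154/225.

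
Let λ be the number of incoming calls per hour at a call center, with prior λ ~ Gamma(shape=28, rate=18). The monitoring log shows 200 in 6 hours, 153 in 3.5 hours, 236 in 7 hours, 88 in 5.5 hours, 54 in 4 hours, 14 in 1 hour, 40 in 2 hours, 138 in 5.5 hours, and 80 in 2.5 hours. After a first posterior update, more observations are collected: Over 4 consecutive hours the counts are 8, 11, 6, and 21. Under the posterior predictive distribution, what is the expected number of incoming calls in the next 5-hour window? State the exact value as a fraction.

5385/59

Total count: 200 + 153 + 236 + 88 + 54 + 14 + 40 + 138 + 80 = 1003.
Total exposure: 6 + 3.5 + 7 + 5.5 + 4 + 1 + 2 + 5.5 + 2.5 = 37 hours.
After the first batch: Gamma(28 + 1003, 18 + 37) = Gamma(1031, 55).
Total count: 8 + 11 + 6 + 21 = 46.
Total exposure: 4 hours.
After the second batch: Gamma(1031 + 46, 55 + 4) = Gamma(1077, 59).
Predictive mean over a 5-hour window = T·E[λ|data] = 5·1077/59 = 5385/59.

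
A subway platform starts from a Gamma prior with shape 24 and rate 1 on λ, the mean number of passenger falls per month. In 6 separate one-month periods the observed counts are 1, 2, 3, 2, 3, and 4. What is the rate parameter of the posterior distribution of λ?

7

Total count: 1 + 2 + 3 + 2 + 3 + 4 = 15.
Total exposure: 6 months.
The Gamma prior is conjugate for the Poisson rate, so λ | data ~ Gamma(24+15, 1+6) = Gamma(39, 7).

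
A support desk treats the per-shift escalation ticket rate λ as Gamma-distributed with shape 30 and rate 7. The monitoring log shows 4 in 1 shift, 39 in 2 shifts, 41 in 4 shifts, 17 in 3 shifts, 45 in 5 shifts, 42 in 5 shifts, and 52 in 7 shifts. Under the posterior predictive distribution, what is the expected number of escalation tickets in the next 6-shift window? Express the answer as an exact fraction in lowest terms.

Total count: 4 + 39 + 41 + 17 + 45 + 42 + 52 = 240.
Total exposure: 1 + 2 + 4 + 3 + 5 + 5 + 7 = 27 shifts.
The Gamma prior is conjugate for the Poisson rate, so λ | data ~ Gamma(30+240, 7+27) = Gamma(270, 34).
Predictive mean over a 6-shift window = T·E[λ|data] = 6·270/34 = 810/17.

810/17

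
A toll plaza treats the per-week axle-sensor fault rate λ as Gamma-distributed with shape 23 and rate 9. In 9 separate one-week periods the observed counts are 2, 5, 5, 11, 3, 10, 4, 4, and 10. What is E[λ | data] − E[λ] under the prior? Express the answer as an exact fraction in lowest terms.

31/18

Total count: 2 + 5 + 5 + 11 + 3 + 10 + 4 + 4 + 10 = 54.
Total exposure: 9 weeks.
The Gamma prior is conjugate for the Poisson rate, so λ | data ~ Gamma(23+54, 9+9) = Gamma(77, 18).
Posterior mean = 77/18 = 77/18; prior mean = 23/9 = 23/9. Difference = 77/18 − 23/9 = 31/18.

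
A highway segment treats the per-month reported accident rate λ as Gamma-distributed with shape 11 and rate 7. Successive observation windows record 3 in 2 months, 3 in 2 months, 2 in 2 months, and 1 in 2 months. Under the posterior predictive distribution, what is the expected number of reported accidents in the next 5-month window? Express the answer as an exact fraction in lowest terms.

20/3

Total count: 3 + 3 + 2 + 1 = 9.
Total exposure: 2 + 2 + 2 + 2 = 8 months.
By Gamma–Poisson conjugacy, the posterior is Gamma(α + Σx, β + Σt) = Gamma(11 + 9, 7 + 8) = Gamma(20, 15).
Predictive mean over a 5-month window = T·E[λ|data] = 5·20/15 = 20/3.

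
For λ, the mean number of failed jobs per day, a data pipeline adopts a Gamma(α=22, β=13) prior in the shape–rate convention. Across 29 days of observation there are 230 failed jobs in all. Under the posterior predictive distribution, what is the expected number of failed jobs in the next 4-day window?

Total count 230 over total exposure 29 days.
Posterior: α' = 22 + 230 = 252, β' = 13 + 29 = 42.
Predictive mean over a 4-day window = T·E[λ|data] = 4·252/42 = 24.

24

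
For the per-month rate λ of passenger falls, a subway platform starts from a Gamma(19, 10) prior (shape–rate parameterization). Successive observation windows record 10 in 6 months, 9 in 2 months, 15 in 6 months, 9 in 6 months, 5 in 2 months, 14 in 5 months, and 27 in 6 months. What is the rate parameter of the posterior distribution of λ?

Total count: 10 + 9 + 15 + 9 + 5 + 14 + 27 = 89.
Total exposure: 6 + 2 + 6 + 6 + 2 + 5 + 6 = 33 months.
Conjugate update: add total count to the shape and total exposure to the rate, giving Gamma(108, 43).

43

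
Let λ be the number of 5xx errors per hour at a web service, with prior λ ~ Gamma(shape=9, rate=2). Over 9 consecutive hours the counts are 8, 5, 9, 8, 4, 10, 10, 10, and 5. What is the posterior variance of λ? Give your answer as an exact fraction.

78/121

Total count: 8 + 5 + 9 + 8 + 4 + 10 + 10 + 10 + 5 = 69.
Total exposure: 9 hours.
Gamma(α, β) with Poisson data over total exposure Σt gives posterior Gamma(α+Σx, β+Σt) = Gamma(78, 11).
Posterior variance = α'/β'² = 78/121.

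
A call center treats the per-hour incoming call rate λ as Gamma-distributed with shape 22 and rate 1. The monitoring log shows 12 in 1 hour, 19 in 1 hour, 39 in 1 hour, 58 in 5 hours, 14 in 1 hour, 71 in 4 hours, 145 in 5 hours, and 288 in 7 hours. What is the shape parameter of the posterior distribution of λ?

668

Total count: 12 + 19 + 39 + 58 + 14 + 71 + 145 + 288 = 646.
Total exposure: 1 + 1 + 1 + 5 + 1 + 4 + 5 + 7 = 25 hours.
Posterior: α' = 22 + 646 = 668, β' = 1 + 25 = 26.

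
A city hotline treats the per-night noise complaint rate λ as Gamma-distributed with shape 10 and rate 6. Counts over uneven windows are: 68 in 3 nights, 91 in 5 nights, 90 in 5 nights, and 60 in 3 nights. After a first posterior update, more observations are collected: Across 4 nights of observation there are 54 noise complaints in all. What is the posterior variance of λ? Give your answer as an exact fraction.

373/676

Total count: 68 + 91 + 90 + 60 = 309.
Total exposure: 3 + 5 + 5 + 3 = 16 nights.
After the first batch: Gamma(10 + 309, 6 + 16) = Gamma(319, 22).
Total count 54 over total exposure 4 nights.
After the second batch: Gamma(319 + 54, 22 + 4) = Gamma(373, 26).
Posterior variance = α'/β'² = 373/676.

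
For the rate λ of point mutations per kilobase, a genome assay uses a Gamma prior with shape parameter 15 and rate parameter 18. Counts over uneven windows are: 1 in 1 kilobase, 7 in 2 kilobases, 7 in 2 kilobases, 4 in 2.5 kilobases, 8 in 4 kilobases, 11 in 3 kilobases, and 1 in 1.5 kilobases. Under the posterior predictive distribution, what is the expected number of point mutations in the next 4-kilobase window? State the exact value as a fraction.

Total count: 1 + 7 + 7 + 4 + 8 + 11 + 1 = 39.
Total exposure: 1 + 2 + 2 + 2.5 + 4 + 3 + 1.5 = 16 kilobases.
The Gamma prior is conjugate for the Poisson rate, so λ | data ~ Gamma(15+39, 18+16) = Gamma(54, 34).
Predictive mean over a 4-kilobase window = T·E[λ|data] = 4·54/34 = 108/17.

108/17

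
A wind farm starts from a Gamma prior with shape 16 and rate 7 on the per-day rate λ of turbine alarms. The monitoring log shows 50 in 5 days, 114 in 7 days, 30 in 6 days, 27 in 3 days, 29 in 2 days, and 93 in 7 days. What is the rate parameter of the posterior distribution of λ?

37

Total count: 50 + 114 + 30 + 27 + 29 + 93 = 343.
Total exposure: 5 + 7 + 6 + 3 + 2 + 7 = 30 days.
Posterior: α' = 16 + 343 = 359, β' = 7 + 30 = 37.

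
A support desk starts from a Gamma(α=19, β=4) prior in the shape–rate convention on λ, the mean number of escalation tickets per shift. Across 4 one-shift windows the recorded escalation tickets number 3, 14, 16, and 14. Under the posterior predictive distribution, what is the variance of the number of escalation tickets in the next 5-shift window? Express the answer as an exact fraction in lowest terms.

Total count: 3 + 14 + 16 + 14 = 47.
Total exposure: 4 shifts.
The Gamma prior is conjugate for the Poisson rate, so λ | data ~ Gamma(19+47, 4+4) = Gamma(66, 8).
The posterior predictive for a window of length T is Negative Binomial with variance T·α'·(β'+T)/β'² = 5·66·13/64 = 2145/32.

2145/32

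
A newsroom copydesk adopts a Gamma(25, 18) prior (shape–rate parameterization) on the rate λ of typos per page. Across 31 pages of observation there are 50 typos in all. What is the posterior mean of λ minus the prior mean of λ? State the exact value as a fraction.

Total count 50 over total exposure 31 pages.
Gamma(α, β) with Poisson data over total exposure Σt gives posterior Gamma(α+Σx, β+Σt) = Gamma(75, 49).
Posterior mean = 75/49 = 75/49; prior mean = 25/18 = 25/18. Difference = 75/49 − 25/18 = 125/882.

125/882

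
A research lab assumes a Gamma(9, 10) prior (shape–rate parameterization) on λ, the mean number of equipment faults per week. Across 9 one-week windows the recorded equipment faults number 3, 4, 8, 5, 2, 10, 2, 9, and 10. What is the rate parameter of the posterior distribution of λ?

19

Total count: 3 + 4 + 8 + 5 + 2 + 10 + 2 + 9 + 10 = 53.
Total exposure: 9 weeks.
Gamma(α, β) with Poisson data over total exposure Σt gives posterior Gamma(α+Σx, β+Σt) = Gamma(62, 19).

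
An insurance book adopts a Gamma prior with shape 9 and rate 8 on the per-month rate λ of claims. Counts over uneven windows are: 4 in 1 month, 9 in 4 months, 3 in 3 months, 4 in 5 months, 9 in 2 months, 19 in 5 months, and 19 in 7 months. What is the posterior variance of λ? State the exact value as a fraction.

76/1225

Total count: 4 + 9 + 3 + 4 + 9 + 19 + 19 = 67.
Total exposure: 1 + 4 + 3 + 5 + 2 + 5 + 7 = 27 months.
Posterior: α' = 9 + 67 = 76, β' = 8 + 27 = 35.
Posterior variance = α'/β'² = 76/1225.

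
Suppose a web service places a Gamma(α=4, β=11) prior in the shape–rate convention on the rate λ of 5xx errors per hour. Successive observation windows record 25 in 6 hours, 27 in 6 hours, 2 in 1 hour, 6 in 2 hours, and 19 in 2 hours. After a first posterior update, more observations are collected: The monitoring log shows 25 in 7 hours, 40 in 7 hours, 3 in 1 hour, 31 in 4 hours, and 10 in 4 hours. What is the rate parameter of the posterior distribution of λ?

51

Total count: 25 + 27 + 2 + 6 + 19 = 79.
Total exposure: 6 + 6 + 1 + 2 + 2 = 17 hours.
After the first batch: Gamma(4 + 79, 11 + 17) = Gamma(83, 28).
Total count: 25 + 40 + 3 + 31 + 10 = 109.
Total exposure: 7 + 7 + 1 + 4 + 4 = 23 hours.
After the second batch: Gamma(83 + 109, 28 + 23) = Gamma(192, 51).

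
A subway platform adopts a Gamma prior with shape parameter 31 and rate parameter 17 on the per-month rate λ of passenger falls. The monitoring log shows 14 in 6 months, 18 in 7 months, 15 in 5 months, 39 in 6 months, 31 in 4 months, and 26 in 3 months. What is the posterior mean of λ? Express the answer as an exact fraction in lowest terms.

Total count: 14 + 18 + 15 + 39 + 31 + 26 = 143.
Total exposure: 6 + 7 + 5 + 6 + 4 + 3 = 31 months.
By Gamma–Poisson conjugacy, the posterior is Gamma(α + Σx, β + Σt) = Gamma(31 + 143, 17 + 31) = Gamma(174, 48).
Posterior mean = α'/β' = 174/48 = 29/8.

29/8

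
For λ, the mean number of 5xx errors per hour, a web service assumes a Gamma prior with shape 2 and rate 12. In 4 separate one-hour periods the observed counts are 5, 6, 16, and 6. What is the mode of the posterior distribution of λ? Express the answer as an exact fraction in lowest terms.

Total count: 5 + 6 + 16 + 6 = 33.
Total exposure: 4 hours.
By Gamma–Poisson conjugacy, the posterior is Gamma(α + Σx, β + Σt) = Gamma(2 + 33, 12 + 4) = Gamma(35, 16).
Posterior mode = (α'−1)/β' = 34/16 = 17/8.

17/8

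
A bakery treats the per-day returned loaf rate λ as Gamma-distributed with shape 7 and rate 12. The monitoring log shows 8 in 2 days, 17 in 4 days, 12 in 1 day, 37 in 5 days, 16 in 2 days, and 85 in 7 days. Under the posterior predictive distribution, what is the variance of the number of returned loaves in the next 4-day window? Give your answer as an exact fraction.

26936/1089

Total count: 8 + 17 + 12 + 37 + 16 + 85 = 175.
Total exposure: 2 + 4 + 1 + 5 + 2 + 7 = 21 days.
By Gamma–Poisson conjugacy, the posterior is Gamma(α + Σx, β + Σt) = Gamma(7 + 175, 12 + 21) = Gamma(182, 33).
The posterior predictive for a window of length T is Negative Binomial with variance T·α'·(β'+T)/β'² = 4·182·37/1089 = 26936/1089.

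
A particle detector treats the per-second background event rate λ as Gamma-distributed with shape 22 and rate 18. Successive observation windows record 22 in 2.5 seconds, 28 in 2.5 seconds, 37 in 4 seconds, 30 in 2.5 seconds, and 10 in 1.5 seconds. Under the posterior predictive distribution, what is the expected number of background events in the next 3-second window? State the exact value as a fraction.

Total count: 22 + 28 + 37 + 30 + 10 = 127.
Total exposure: 2.5 + 2.5 + 4 + 2.5 + 1.5 = 13 seconds.
Gamma(α, β) with Poisson data over total exposure Σt gives posterior Gamma(α+Σx, β+Σt) = Gamma(149, 31).
Predictive mean over a 3-second window = T·E[λ|data] = 3·149/31 = 447/31.

447/31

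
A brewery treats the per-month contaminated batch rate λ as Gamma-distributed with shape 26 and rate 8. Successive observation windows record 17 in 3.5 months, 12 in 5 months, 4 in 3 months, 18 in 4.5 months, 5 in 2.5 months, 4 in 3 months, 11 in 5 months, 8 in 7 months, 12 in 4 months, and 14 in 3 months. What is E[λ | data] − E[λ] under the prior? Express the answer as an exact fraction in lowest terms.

-213/388

Total count: 17 + 12 + 4 + 18 + 5 + 4 + 11 + 8 + 12 + 14 = 105.
Total exposure: 3.5 + 5 + 3 + 4.5 + 2.5 + 3 + 5 + 7 + 4 + 3 = 40.5 months.
Posterior: α' = 26 + 105 = 131, β' = 8 + 40.5 = 97/2.
Posterior mean = 131/(97/2) = 262/97; prior mean = 26/8 = 13/4. Difference = 262/97 − 13/4 = -213/388.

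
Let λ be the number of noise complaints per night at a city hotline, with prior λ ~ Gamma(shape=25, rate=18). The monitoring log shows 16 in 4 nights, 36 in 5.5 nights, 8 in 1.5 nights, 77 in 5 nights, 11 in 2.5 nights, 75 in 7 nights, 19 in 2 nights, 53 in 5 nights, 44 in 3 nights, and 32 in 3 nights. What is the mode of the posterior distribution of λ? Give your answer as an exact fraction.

Total count: 16 + 36 + 8 + 77 + 11 + 75 + 19 + 53 + 44 + 32 = 371.
Total exposure: 4 + 5.5 + 1.5 + 5 + 2.5 + 7 + 2 + 5 + 3 + 3 = 38.5 nights.
Gamma(α, β) with Poisson data over total exposure Σt gives posterior Gamma(α+Σx, β+Σt) = Gamma(396, 113/2).
Posterior mode = (α'−1)/β' = 395/(113/2) = 790/113.

790/113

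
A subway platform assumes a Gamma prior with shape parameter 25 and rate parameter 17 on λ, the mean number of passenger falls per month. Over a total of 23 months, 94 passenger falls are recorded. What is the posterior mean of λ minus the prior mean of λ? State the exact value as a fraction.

1023/680

Total count 94 over total exposure 23 months.
Posterior: α' = 25 + 94 = 119, β' = 17 + 23 = 40.
Posterior mean = 119/40 = 119/40; prior mean = 25/17 = 25/17. Difference = 119/40 − 25/17 = 1023/680.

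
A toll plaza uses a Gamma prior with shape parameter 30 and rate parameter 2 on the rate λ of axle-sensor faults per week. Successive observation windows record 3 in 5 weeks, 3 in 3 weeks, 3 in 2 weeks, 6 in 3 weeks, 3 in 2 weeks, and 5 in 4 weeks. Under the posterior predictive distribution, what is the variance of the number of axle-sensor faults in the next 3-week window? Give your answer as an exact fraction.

424/49

Total count: 3 + 3 + 3 + 6 + 3 + 5 = 23.
Total exposure: 5 + 3 + 2 + 3 + 2 + 4 = 19 weeks.
The Gamma prior is conjugate for the Poisson rate, so λ | data ~ Gamma(30+23, 2+19) = Gamma(53, 21).
The posterior predictive for a window of length T is Negative Binomial with variance T·α'·(β'+T)/β'² = 3·53·24/441 = 424/49.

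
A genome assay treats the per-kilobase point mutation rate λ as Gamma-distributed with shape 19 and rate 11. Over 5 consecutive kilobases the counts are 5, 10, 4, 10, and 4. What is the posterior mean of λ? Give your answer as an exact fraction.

13/4

Total count: 5 + 10 + 4 + 10 + 4 = 33.
Total exposure: 5 kilobases.
By Gamma–Poisson conjugacy, the posterior is Gamma(α + Σx, β + Σt) = Gamma(19 + 33, 11 + 5) = Gamma(52, 16).
Posterior mean = α'/β' = 52/16 = 13/4.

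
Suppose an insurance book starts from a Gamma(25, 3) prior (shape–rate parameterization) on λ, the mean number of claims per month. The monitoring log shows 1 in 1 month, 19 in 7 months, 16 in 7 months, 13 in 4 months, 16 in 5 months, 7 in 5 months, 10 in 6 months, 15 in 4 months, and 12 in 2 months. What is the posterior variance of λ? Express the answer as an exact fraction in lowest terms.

Total count: 1 + 19 + 16 + 13 + 16 + 7 + 10 + 15 + 12 = 109.
Total exposure: 1 + 7 + 7 + 4 + 5 + 5 + 6 + 4 + 2 = 41 months.
Conjugate update: add total count to the shape and total exposure to the rate, giving Gamma(134, 44).
Posterior variance = α'/β'² = 134/1936 = 67/968.

67/968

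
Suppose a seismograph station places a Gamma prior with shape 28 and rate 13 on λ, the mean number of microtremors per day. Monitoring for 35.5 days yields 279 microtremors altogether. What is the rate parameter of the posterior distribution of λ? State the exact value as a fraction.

97/2

Total count 279 over total exposure 35.5 days.
Posterior: α' = 28 + 279 = 307, β' = 13 + 35.5 = 97/2.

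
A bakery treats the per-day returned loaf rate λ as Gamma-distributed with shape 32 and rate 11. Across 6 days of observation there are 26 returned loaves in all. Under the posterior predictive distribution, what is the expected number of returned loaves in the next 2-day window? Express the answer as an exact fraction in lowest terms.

116/17

Total count 26 over total exposure 6 days.
The Gamma prior is conjugate for the Poisson rate, so λ | data ~ Gamma(32+26, 11+6) = Gamma(58, 17).
Predictive mean over a 2-day window = T·E[λ|data] = 2·58/17 = 116/17.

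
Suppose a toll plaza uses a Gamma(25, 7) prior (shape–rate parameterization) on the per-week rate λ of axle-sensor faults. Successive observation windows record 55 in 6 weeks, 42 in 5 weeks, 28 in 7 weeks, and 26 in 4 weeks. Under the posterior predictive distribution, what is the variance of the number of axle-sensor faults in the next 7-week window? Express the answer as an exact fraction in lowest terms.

Total count: 55 + 42 + 28 + 26 = 151.
Total exposure: 6 + 5 + 7 + 4 = 22 weeks.
Posterior: α' = 25 + 151 = 176, β' = 7 + 22 = 29.
The posterior predictive for a window of length T is Negative Binomial with variance T·α'·(β'+T)/β'² = 7·176·36/841 = 44352/841.

44352/841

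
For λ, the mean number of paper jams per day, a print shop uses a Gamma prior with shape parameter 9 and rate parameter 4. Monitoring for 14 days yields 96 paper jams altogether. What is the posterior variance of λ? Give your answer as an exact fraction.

Total count 96 over total exposure 14 days.
By Gamma–Poisson conjugacy, the posterior is Gamma(α + Σx, β + Σt) = Gamma(9 + 96, 4 + 14) = Gamma(105, 18).
Posterior variance = α'/β'² = 105/324 = 35/108.

35/108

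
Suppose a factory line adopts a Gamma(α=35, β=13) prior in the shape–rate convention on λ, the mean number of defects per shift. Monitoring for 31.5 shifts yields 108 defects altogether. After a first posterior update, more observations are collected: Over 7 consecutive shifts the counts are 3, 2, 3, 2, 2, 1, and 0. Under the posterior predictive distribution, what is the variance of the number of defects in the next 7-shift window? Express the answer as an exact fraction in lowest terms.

255528/10609

Total count 108 over total exposure 31.5 shifts.
After the first batch: Gamma(35 + 108, 13 + 31.5) = Gamma(143, 89/2).
Total count: 3 + 2 + 3 + 2 + 2 + 1 + 0 = 13.
Total exposure: 7 shifts.
After the second batch: Gamma(143 + 13, 89/2 + 7) = Gamma(156, 103/2).
The posterior predictive for a window of length T is Negative Binomial with variance T·α'·(β'+T)/β'² = 7·156·(117/2)/(10609/4) = 255528/10609.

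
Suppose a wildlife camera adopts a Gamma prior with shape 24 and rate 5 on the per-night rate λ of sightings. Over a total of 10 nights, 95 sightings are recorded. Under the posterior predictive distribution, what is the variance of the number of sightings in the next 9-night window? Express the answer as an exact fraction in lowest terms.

2856/25

Total count 95 over total exposure 10 nights.
Posterior: α' = 24 + 95 = 119, β' = 5 + 10 = 15.
The posterior predictive for a window of length T is Negative Binomial with variance T·α'·(β'+T)/β'² = 9·119·24/225 = 2856/25.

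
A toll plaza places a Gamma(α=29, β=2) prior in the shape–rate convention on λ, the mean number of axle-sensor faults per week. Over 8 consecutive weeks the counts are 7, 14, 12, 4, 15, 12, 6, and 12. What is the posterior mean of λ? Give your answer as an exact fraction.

Total count: 7 + 14 + 12 + 4 + 15 + 12 + 6 + 12 = 82.
Total exposure: 8 weeks.
Gamma(α, β) with Poisson data over total exposure Σt gives posterior Gamma(α+Σx, β+Σt) = Gamma(111, 10).
Posterior mean = α'/β' = 111/10.

111/10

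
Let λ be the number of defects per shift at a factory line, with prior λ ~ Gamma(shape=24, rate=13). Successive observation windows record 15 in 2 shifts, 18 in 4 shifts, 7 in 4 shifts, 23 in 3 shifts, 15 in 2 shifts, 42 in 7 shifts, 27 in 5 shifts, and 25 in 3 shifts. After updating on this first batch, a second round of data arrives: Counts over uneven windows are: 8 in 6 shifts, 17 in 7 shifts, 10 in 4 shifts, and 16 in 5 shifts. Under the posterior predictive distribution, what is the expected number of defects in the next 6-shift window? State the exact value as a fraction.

114/5

Total count: 15 + 18 + 7 + 23 + 15 + 42 + 27 + 25 = 172.
Total exposure: 2 + 4 + 4 + 3 + 2 + 7 + 5 + 3 = 30 shifts.
After the first batch: Gamma(24 + 172, 13 + 30) = Gamma(196, 43).
Total count: 8 + 17 + 10 + 16 = 51.
Total exposure: 6 + 7 + 4 + 5 = 22 shifts.
After the second batch: Gamma(196 + 51, 43 + 22) = Gamma(247, 65).
Predictive mean over a 6-shift window = T·E[λ|data] = 6·247/65 = 114/5.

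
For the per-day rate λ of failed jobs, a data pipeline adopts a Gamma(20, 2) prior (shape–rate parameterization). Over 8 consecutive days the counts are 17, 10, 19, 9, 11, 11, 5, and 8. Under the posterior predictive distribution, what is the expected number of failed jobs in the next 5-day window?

Total count: 17 + 10 + 19 + 9 + 11 + 11 + 5 + 8 = 90.
Total exposure: 8 days.
Conjugate update: add total count to the shape and total exposure to the rate, giving Gamma(110, 10).
Predictive mean over a 5-day window = T·E[λ|data] = 5·110/10 = 55.

55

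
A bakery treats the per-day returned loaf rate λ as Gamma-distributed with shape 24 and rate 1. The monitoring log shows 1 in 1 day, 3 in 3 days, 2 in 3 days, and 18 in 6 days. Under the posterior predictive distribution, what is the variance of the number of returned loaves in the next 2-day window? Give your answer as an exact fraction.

Total count: 1 + 3 + 2 + 18 = 24.
Total exposure: 1 + 3 + 3 + 6 = 13 days.
Conjugate update: add total count to the shape and total exposure to the rate, giving Gamma(48, 14).
The posterior predictive for a window of length T is Negative Binomial with variance T·α'·(β'+T)/β'² = 2·48·16/196 = 384/49.

384/49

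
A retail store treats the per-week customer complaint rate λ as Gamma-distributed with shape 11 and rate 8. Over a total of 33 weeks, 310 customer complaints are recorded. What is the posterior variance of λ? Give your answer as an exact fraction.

321/1681

Total count 310 over total exposure 33 weeks.
Posterior: α' = 11 + 310 = 321, β' = 8 + 33 = 41.
Posterior variance = α'/β'² = 321/1681.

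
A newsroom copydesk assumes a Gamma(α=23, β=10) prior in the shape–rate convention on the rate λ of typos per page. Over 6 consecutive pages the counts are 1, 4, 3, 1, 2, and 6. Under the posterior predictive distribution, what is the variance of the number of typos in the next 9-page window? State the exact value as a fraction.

Total count: 1 + 4 + 3 + 1 + 2 + 6 = 17.
Total exposure: 6 pages.
The Gamma prior is conjugate for the Poisson rate, so λ | data ~ Gamma(23+17, 10+6) = Gamma(40, 16).
The posterior predictive for a window of length T is Negative Binomial with variance T·α'·(β'+T)/β'² = 9·40·25/256 = 1125/32.

1125/32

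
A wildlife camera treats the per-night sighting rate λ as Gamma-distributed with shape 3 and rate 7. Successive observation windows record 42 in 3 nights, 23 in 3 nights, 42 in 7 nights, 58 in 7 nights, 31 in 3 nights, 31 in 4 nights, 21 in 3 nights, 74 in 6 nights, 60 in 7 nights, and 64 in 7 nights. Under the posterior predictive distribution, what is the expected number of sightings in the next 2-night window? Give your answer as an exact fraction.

Total count: 42 + 23 + 42 + 58 + 31 + 31 + 21 + 74 + 60 + 64 = 446.
Total exposure: 3 + 3 + 7 + 7 + 3 + 4 + 3 + 6 + 7 + 7 = 50 nights.
Conjugate update: add total count to the shape and total exposure to the rate, giving Gamma(449, 57).
Predictive mean over a 2-night window = T·E[λ|data] = 2·449/57 = 898/57.

898/57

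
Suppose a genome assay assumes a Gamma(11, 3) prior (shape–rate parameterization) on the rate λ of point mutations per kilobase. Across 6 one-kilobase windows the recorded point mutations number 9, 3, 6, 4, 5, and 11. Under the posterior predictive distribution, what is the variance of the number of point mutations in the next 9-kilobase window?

98

Total count: 9 + 3 + 6 + 4 + 5 + 11 = 38.
Total exposure: 6 kilobases.
Conjugate update: add total count to the shape and total exposure to the rate, giving Gamma(49, 9).
The posterior predictive for a window of length T is Negative Binomial with variance T·α'·(β'+T)/β'² = 9·49·18/81 = 98.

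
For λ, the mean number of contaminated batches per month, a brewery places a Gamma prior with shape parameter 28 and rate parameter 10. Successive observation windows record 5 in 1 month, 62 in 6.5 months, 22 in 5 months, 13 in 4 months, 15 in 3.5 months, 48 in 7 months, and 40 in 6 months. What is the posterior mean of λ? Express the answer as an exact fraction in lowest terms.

233/43

Total count: 5 + 62 + 22 + 13 + 15 + 48 + 40 = 205.
Total exposure: 1 + 6.5 + 5 + 4 + 3.5 + 7 + 6 = 33 months.
Conjugate update: add total count to the shape and total exposure to the rate, giving Gamma(233, 43).
Posterior mean = α'/β' = 233/43.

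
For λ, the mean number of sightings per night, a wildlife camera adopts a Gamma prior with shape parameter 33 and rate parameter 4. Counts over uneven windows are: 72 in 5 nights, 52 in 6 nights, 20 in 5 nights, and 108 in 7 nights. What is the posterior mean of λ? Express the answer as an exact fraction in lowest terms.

Total count: 72 + 52 + 20 + 108 = 252.
Total exposure: 5 + 6 + 5 + 7 = 23 nights.
By Gamma–Poisson conjugacy, the posterior is Gamma(α + Σx, β + Σt) = Gamma(33 + 252, 4 + 23) = Gamma(285, 27).
Posterior mean = α'/β' = 285/27 = 95/9.

95/9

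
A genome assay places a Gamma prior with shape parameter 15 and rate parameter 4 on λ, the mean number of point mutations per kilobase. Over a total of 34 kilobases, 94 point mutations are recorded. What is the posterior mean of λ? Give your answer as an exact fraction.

109/38

Total count 94 over total exposure 34 kilobases.
Posterior: α' = 15 + 94 = 109, β' = 4 + 34 = 38.
Posterior mean = α'/β' = 109/38.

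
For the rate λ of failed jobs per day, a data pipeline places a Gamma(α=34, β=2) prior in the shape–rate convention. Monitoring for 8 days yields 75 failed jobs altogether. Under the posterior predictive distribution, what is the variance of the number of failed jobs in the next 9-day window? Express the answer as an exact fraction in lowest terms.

Total count 75 over total exposure 8 days.
Gamma(α, β) with Poisson data over total exposure Σt gives posterior Gamma(α+Σx, β+Σt) = Gamma(109, 10).
The posterior predictive for a window of length T is Negative Binomial with variance T·α'·(β'+T)/β'² = 9·109·19/100 = 18639/100.

18639/100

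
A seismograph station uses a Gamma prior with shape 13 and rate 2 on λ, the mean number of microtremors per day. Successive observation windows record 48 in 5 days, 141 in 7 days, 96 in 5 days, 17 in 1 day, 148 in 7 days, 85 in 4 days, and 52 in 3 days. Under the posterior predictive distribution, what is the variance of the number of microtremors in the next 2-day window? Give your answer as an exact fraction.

10800/289

Total count: 48 + 141 + 96 + 17 + 148 + 85 + 52 = 587.
Total exposure: 5 + 7 + 5 + 1 + 7 + 4 + 3 = 32 days.
Posterior: α' = 13 + 587 = 600, β' = 2 + 32 = 34.
The posterior predictive for a window of length T is Negative Binomial with variance T·α'·(β'+T)/β'² = 2·600·36/1156 = 10800/289.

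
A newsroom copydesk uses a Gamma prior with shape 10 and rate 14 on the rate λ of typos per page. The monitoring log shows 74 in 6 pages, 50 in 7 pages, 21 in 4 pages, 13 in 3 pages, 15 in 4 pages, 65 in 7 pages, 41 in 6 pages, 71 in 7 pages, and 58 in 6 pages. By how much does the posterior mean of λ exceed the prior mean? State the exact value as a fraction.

1303/224

Total count: 74 + 50 + 21 + 13 + 15 + 65 + 41 + 71 + 58 = 408.
Total exposure: 6 + 7 + 4 + 3 + 4 + 7 + 6 + 7 + 6 = 50 pages.
Conjugate update: add total count to the shape and total exposure to the rate, giving Gamma(418, 64).
Posterior mean = 418/64 = 209/32; prior mean = 10/14 = 5/7. Difference = 209/32 − 5/7 = 1303/224.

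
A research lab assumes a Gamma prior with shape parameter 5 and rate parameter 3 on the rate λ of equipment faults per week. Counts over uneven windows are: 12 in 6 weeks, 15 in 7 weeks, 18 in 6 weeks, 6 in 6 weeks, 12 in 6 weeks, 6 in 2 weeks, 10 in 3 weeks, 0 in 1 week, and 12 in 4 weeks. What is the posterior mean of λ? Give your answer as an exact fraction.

24/11

Total count: 12 + 15 + 18 + 6 + 12 + 6 + 10 + 0 + 12 = 91.
Total exposure: 6 + 7 + 6 + 6 + 6 + 2 + 3 + 1 + 4 = 41 weeks.
By Gamma–Poisson conjugacy, the posterior is Gamma(α + Σx, β + Σt) = Gamma(5 + 91, 3 + 41) = Gamma(96, 44).
Posterior mean = α'/β' = 96/44 = 24/11.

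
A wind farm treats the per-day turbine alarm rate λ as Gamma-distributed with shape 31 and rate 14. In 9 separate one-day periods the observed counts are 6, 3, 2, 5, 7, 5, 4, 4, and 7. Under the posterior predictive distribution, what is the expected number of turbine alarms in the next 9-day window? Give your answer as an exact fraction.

Total count: 6 + 3 + 2 + 5 + 7 + 5 + 4 + 4 + 7 = 43.
Total exposure: 9 days.
By Gamma–Poisson conjugacy, the posterior is Gamma(α + Σx, β + Σt) = Gamma(31 + 43, 14 + 9) = Gamma(74, 23).
Predictive mean over a 9-day window = T·E[λ|data] = 9·74/23 = 666/23.

666/23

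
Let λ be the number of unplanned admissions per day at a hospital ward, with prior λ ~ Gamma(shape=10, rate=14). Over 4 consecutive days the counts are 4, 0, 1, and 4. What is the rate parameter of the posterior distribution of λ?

18

Total count: 4 + 0 + 1 + 4 = 9.
Total exposure: 4 days.
Posterior: α' = 10 + 9 = 19, β' = 14 + 4 = 18.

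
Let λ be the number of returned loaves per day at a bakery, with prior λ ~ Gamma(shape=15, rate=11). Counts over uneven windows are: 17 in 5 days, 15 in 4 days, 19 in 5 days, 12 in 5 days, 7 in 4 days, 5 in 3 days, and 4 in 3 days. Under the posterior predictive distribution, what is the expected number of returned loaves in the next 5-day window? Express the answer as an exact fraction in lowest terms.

Total count: 17 + 15 + 19 + 12 + 7 + 5 + 4 = 79.
Total exposure: 5 + 4 + 5 + 5 + 4 + 3 + 3 = 29 days.
Posterior: α' = 15 + 79 = 94, β' = 11 + 29 = 40.
Predictive mean over a 5-day window = T·E[λ|data] = 5·94/40 = 47/4.

47/4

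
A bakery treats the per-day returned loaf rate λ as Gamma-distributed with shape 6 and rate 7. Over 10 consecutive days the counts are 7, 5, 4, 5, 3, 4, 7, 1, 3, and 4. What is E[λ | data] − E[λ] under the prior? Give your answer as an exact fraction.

Total count: 7 + 5 + 4 + 5 + 3 + 4 + 7 + 1 + 3 + 4 = 43.
Total exposure: 10 days.
By Gamma–Poisson conjugacy, the posterior is Gamma(α + Σx, β + Σt) = Gamma(6 + 43, 7 + 10) = Gamma(49, 17).
Posterior mean = 49/17 = 49/17; prior mean = 6/7 = 6/7. Difference = 49/17 − 6/7 = 241/119.

241/119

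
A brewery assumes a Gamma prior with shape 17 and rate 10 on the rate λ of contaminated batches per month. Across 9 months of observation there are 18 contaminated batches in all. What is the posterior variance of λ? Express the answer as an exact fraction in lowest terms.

35/361

Total count 18 over total exposure 9 months.
Posterior: α' = 17 + 18 = 35, β' = 10 + 9 = 19.
Posterior variance = α'/β'² = 35/361.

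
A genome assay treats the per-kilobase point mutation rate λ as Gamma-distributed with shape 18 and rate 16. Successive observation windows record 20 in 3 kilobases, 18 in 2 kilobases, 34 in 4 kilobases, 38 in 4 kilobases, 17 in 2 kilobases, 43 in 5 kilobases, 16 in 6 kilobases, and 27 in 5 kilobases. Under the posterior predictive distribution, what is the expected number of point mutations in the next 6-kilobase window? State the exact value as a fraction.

Total count: 20 + 18 + 34 + 38 + 17 + 43 + 16 + 27 = 213.
Total exposure: 3 + 2 + 4 + 4 + 2 + 5 + 6 + 5 = 31 kilobases.
The Gamma prior is conjugate for the Poisson rate, so λ | data ~ Gamma(18+213, 16+31) = Gamma(231, 47).
Predictive mean over a 6-kilobase window = T·E[λ|data] = 6·231/47 = 1386/47.

1386/47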